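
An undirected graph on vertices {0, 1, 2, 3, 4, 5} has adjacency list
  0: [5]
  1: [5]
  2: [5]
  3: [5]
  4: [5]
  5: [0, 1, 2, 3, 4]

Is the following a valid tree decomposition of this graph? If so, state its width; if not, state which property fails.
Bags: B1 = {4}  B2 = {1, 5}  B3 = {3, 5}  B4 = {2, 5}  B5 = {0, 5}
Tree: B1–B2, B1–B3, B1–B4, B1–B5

A tree decomposition must satisfy three properties: every vertex lies in some bag; for every edge, both endpoints lie together in some bag; and for every vertex, the bags containing it form a connected subtree. Here edge (5,4) lies in no bag, so the decomposition is invalid.

No — edge (5,4) lies in no bag.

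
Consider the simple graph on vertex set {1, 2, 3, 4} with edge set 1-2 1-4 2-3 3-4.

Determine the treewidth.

2

A width-2 tree decomposition is:
Bags: B1 = {1, 3, 4}  B2 = {1, 2, 3}
Tree: B1–B2
The largest bag has 3 vertices, giving width 2; this decomposition certifies tw(G) ≤ 2. Since 1–4–3–2–1 is a cycle in G, G is not acyclic. Forests are exactly the graphs of treewidth ≤ 1, so tw(G) ≥ 2. Hence tw(G) = 2 exactly.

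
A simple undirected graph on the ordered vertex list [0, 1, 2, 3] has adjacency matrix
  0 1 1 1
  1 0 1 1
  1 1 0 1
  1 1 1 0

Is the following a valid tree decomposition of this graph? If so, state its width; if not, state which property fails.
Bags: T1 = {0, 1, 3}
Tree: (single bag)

A tree decomposition must satisfy three properties: every vertex lies in some bag; for every edge, both endpoints lie together in some bag; and for every vertex, the bags containing it form a connected subtree. Here vertex 2 appears in no bag, so the decomposition is invalid.

No — vertex 2 appears in no bag.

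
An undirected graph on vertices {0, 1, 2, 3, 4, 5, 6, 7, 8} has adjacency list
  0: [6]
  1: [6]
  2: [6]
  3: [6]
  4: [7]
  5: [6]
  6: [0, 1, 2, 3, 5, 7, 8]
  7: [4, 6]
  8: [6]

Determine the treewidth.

1

A width-1 tree decomposition is:
Bags: B1 = {0, 6}  B2 = {6, 8}  B3 = {2, 6}  B4 = {6, 7}  B5 = {4, 7}  B6 = {5, 6}  B7 = {1, 6}  B8 = {3, 6}
Tree: B1–B2, B2–B3, B3–B4, B4–B5, B1–B6, B4–B7, B2–B8
The largest bag has 2 vertices, giving width 1; this decomposition certifies tw(G) ≤ 1. Since G has at least one edge (e.g. 0–6), it is not an edgeless graph, so tw(G) ≥ 1. The upper and lower bounds meet at 1, so that is the treewidth.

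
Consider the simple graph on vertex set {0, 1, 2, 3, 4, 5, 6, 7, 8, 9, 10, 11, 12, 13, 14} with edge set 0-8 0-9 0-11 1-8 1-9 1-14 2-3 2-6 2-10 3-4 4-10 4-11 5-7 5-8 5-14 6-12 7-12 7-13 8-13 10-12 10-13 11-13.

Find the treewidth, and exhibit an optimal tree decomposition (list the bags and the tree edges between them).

Treewidth 3.
Bags: B1 = {2, 3, 4, 6}  B2 = {2, 4, 6, 10}  B3 = {4, 6, 10, 12}  B4 = {4, 10, 11, 12}  B5 = {10, 11, 12, 13}  B6 = {7, 11, 12, 13}  B7 = {0, 7, 11, 13}  B8 = {0, 7, 8, 13}  B9 = {0, 5, 7, 8}  B10 = {0, 5, 8, 9}  B11 = {1, 5, 8, 9}  B12 = {1, 5, 9, 14}
Tree: B1–B2, B2–B3, B3–B4, B4–B5, B5–B6, B6–B7, B7–B8, B8–B9, B9–B10, B10–B11, B11–B12

Each bag holds 4 vertices, so the decomposition has width 3, which upper-bounds the treewidth. For the lower bound: the 4 vertex sets {2,3,6}, {4}, {10}, {7,11,12,13} are disjoint, each induces a connected subgraph, and every pair is joined by at least one edge of G. Contracting each set to a single vertex therefore yields K_{4} as a minor, and since treewidth is minor-monotone, tw(G) ≥ tw(K_{4}) = 3. Combining the bounds, tw(G) = 3.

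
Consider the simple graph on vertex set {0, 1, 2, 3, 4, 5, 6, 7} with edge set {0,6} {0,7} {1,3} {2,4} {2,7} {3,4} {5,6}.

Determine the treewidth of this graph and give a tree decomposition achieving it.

Treewidth 1.
One optimal decomposition is:
Bags: B1 = {5, 6}  B2 = {0, 6}  B3 = {0, 7}  B4 = {2, 7}  B5 = {2, 4}  B6 = {3, 4}  B7 = {1, 3}
Tree: B1–B2, B2–B3, B3–B4, B4–B5, B5–B6, B6–B7

Each bag holds 2 vertices, so the decomposition has width 1, which upper-bounds the treewidth. Since G has at least one edge (e.g. 5–6), it is not an edgeless graph, so tw(G) ≥ 1. Hence tw(G) = 1 exactly.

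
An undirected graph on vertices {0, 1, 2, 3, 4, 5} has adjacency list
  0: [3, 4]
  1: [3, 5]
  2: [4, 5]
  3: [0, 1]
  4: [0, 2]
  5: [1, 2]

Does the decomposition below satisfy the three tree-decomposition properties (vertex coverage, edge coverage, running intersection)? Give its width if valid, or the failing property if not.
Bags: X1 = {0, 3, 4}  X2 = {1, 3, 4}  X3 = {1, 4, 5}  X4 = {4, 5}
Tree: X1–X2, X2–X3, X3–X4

A tree decomposition must satisfy three properties: every vertex lies in some bag; for every edge, both endpoints lie together in some bag; and for every vertex, the bags containing it form a connected subtree. Here vertex 2 appears in no bag, so the decomposition is invalid.

No — vertex 2 appears in no bag.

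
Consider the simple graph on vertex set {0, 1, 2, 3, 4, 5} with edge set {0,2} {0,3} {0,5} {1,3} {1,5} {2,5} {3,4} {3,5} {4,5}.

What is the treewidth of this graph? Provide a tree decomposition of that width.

Treewidth 2.
Bags: B1 = {0, 3, 5}  B2 = {0, 2, 5}  B3 = {1, 3, 5}  B4 = {3, 4, 5}
Tree: B1–B2, B1–B3, B3–B4

Every bag has size at most 3, so the width is 3 − 1 = 2 and tw(G) ≤ 2. Conversely, {0, 2, 5} is a clique of size 3, and the vertices of any clique must share a bag in every tree decomposition; so some bag has ≥ 3 vertices and tw(G) ≥ 2. Combining the bounds, tw(G) = 2.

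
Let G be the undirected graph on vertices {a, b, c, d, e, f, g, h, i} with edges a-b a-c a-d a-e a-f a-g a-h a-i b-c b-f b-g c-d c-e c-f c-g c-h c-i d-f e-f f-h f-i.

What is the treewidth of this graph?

3

A width-3 tree decomposition is:
Bags: B1 = {a, c, e, f}  B2 = {a, c, d, f}  B3 = {a, b, c, f}  B4 = {a, c, f, h}  B5 = {a, c, f, i}  B6 = {a, b, c, g}
Tree: B1–B2, B1–B3, B2–B4, B1–B5, B3–B6
Every bag has size at most 4, so the width is 4 − 1 = 3 and tw(G) ≤ 3. For the lower bound, the 4 vertices {a, b, c, g} are pairwise adjacent, and any tree decomposition puts a clique entirely inside one bag — forcing width ≥ 3. The upper and lower bounds meet at 3, so that is the treewidth.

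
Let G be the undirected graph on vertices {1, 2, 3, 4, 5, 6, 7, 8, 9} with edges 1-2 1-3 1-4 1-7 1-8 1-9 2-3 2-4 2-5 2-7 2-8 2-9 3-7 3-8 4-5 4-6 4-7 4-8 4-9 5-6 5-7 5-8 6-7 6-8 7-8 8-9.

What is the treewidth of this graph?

4

A width-4 tree decomposition is:
Bags: B1 = {1, 2, 4, 7, 8}  B2 = {2, 4, 5, 7, 8}  B3 = {1, 2, 3, 7, 8}  B4 = {1, 2, 4, 8, 9}  B5 = {4, 5, 6, 7, 8}
Tree: B1–B2, B1–B3, B1–B4, B2–B5
The largest bag has 5 vertices, giving width 4; this decomposition certifies tw(G) ≤ 4. Conversely, {1, 2, 3, 7, 8} is a clique of size 5, and the vertices of any clique must share a bag in every tree decomposition; so some bag has ≥ 5 vertices and tw(G) ≥ 4. The upper and lower bounds meet at 4, so that is the treewidth.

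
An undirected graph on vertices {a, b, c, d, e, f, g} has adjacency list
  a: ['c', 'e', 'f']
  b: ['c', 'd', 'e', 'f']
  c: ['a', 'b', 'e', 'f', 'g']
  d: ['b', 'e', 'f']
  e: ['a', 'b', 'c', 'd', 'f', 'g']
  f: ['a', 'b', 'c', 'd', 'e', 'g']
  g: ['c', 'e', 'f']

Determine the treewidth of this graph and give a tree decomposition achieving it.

Each bag holds 4 vertices, so the decomposition has width 3, which upper-bounds the treewidth. On the other hand G contains the 4-clique {b, d, e, f}. A clique must lie in a single bag of any decomposition, so no decomposition can have width below 3. Combining the bounds, tw(G) = 3.

Treewidth 3.
One optimal decomposition is:
Bags: B1 = {b, c, e, f}  B2 = {b, d, e, f}  B3 = {c, e, f, g}  B4 = {a, c, e, f}
Tree: B1–B2, B1–B3, B3–B4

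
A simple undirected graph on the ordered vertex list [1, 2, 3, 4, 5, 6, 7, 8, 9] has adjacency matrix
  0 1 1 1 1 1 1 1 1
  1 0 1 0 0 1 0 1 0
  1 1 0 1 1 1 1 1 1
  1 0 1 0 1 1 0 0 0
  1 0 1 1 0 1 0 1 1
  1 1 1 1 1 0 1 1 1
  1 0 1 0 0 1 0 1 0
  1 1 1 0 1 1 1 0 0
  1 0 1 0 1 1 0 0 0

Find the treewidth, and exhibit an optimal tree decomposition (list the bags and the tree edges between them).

Treewidth 4.
One optimal decomposition is:
Bags: B1 = {1, 3, 5, 6, 9}  B2 = {1, 3, 5, 6, 8}  B3 = {1, 3, 4, 5, 6}  B4 = {1, 2, 3, 6, 8}  B5 = {1, 3, 6, 7, 8}
Tree: B1–B2, B2–B3, B2–B4, B2–B5

Each bag holds 5 vertices, so the decomposition has width 4, which upper-bounds the treewidth. On the other hand G contains the 5-clique {1, 2, 3, 6, 8}. A clique must lie in a single bag of any decomposition, so no decomposition can have width below 4. Therefore the treewidth is 4.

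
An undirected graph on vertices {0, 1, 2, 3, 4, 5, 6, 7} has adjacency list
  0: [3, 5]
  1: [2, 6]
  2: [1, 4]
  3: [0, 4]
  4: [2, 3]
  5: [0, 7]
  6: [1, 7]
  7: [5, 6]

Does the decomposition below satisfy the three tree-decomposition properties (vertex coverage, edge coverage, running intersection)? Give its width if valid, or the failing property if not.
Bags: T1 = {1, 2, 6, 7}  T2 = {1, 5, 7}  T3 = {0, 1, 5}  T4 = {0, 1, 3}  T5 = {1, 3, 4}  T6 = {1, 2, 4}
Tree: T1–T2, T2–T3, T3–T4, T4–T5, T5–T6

A tree decomposition must satisfy three properties: every vertex lies in some bag; for every edge, both endpoints lie together in some bag; and for every vertex, the bags containing it form a connected subtree. Here bags containing vertex 2 are not connected in the tree, so the decomposition is invalid.

No — bags containing vertex 2 are not connected in the tree.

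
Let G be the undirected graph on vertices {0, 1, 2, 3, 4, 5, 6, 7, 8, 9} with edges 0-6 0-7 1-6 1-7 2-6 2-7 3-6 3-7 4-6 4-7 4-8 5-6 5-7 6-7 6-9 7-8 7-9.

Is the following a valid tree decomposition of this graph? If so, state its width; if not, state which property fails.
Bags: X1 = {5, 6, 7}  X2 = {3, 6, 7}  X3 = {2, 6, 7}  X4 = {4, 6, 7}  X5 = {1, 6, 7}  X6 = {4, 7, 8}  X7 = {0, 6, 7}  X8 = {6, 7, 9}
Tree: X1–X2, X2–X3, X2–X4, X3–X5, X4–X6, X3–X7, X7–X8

Yes; width 2.

Every vertex of G appears in some bag (union = {0, 1, 2, 3, 4, 5, 6, 7, 8, 9}); every edge is covered by a bag; and for each vertex v the set of bags containing v is connected in the bag tree. The decomposition is therefore valid. The largest bag has 3 vertices, so the width is 2.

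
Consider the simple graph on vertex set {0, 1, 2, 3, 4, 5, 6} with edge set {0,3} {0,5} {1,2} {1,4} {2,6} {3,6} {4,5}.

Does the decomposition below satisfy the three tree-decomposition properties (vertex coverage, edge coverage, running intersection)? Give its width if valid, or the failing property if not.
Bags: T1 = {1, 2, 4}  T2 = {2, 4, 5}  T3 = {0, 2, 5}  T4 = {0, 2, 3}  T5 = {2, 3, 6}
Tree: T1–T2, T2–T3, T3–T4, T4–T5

Yes; width 2.

Every vertex of G appears in some bag (union = {0, 1, 2, 3, 4, 5, 6}); every edge is covered by a bag; and for each vertex v the set of bags containing v is connected in the bag tree. The decomposition is therefore valid. The largest bag has 3 vertices, so the width is 2.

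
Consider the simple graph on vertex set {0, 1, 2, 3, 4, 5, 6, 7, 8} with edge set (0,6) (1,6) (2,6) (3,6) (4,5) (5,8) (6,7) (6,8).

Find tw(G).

1

A width-1 tree decomposition is:
Bags: B1 = {6, 8}  B2 = {3, 6}  B3 = {2, 6}  B4 = {5, 8}  B5 = {0, 6}  B6 = {6, 7}  B7 = {1, 6}  B8 = {4, 5}
Tree: B1–B2, B1–B3, B1–B4, B3–B5, B2–B6, B1–B7, B4–B8
Each bag holds 2 vertices, so the decomposition has width 1, which upper-bounds the treewidth. Since G has at least one edge (e.g. 6–8), it is not an edgeless graph, so tw(G) ≥ 1. Combining the bounds, tw(G) = 1.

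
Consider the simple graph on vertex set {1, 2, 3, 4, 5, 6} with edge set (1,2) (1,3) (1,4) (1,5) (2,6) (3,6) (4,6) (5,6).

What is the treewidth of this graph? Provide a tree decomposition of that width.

The largest bag has 3 vertices, giving width 2; this decomposition certifies tw(G) ≤ 2. Since 2–1–4–6–2 is a cycle in G, G is not acyclic. Forests are exactly the graphs of treewidth ≤ 1, so tw(G) ≥ 2. The upper and lower bounds meet at 2, so that is the treewidth.

Treewidth 2.
Bags: B1 = {1, 2, 6}  B2 = {1, 4, 6}  B3 = {1, 5, 6}  B4 = {1, 3, 6}
Tree: B1–B2, B2–B3, B3–B4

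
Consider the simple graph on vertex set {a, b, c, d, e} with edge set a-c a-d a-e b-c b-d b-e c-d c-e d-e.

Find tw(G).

3

A width-3 tree decomposition is:
Bags: B1 = {b, c, d, e}  B2 = {a, c, d, e}
Tree: B1–B2
Every bag has size at most 4, so the width is 4 − 1 = 3 and tw(G) ≤ 3. On the other hand G contains the 4-clique {a, c, d, e}. A clique must lie in a single bag of any decomposition, so no decomposition can have width below 3. Combining the bounds, tw(G) = 3.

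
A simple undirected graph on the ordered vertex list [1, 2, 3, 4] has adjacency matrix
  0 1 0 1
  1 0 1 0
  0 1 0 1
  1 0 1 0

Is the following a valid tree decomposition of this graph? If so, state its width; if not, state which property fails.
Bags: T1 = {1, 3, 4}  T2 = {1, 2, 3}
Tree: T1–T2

Vertex coverage: the bags together contain {1, 2, 3, 4}, the full vertex set. Edge coverage: each edge of G has both endpoints in at least one bag. Running intersection: for every vertex, the bags containing it form a connected subtree. All three properties hold, so this is a valid tree decomposition of width max|bag| − 1 = 2, and hence tw(G) ≤ 2.

Yes; width 2.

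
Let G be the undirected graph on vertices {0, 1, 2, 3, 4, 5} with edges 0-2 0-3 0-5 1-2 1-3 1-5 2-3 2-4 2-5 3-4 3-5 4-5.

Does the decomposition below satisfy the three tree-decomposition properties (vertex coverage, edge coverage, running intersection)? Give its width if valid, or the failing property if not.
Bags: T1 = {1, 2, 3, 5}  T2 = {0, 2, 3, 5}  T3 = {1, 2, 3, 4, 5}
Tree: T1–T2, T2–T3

A tree decomposition must satisfy three properties: every vertex lies in some bag; for every edge, both endpoints lie together in some bag; and for every vertex, the bags containing it form a connected subtree. Here bags containing vertex 1 are not connected in the tree, so the decomposition is invalid.

No — bags containing vertex 1 are not connected in the tree.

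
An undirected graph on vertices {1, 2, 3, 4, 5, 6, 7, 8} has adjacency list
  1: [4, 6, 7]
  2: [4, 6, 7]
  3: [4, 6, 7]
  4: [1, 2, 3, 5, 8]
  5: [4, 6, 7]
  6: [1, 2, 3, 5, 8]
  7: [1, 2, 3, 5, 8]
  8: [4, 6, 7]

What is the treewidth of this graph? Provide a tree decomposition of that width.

The largest bag has 4 vertices, giving width 3; this decomposition certifies tw(G) ≤ 3. For the lower bound: the 4 vertex sets {2,6}, {4,5}, {7}, {8} are disjoint, each induces a connected subgraph, and every pair is joined by at least one edge of G. Contracting each set to a single vertex therefore yields K_{4} as a minor, and since treewidth is minor-monotone, tw(G) ≥ tw(K_{4}) = 3. Therefore the treewidth is 3.

Treewidth 3.
One such decomposition:
Bags: B1 = {2, 4, 6, 7}  B2 = {4, 5, 6, 7}  B3 = {4, 6, 7, 8}  B4 = {3, 4, 6, 7}  B5 = {1, 4, 6, 7}
Tree: B1–B2, B2–B3, B3–B4, B4–B5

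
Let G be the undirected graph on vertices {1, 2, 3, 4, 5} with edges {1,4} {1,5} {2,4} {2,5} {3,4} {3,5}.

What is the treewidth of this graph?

A width-2 tree decomposition is:
Bags: B1 = {2, 4, 5}  B2 = {1, 4, 5}  B3 = {3, 4, 5}
Tree: B1–B2, B2–B3
Each bag holds 3 vertices, so the decomposition has width 2, which upper-bounds the treewidth. For the lower bound, G contains the cycle 4–2–5–1–4, so G is not a forest; only forests have treewidth ≤ 1, hence tw(G) ≥ 2. Combining the bounds, tw(G) = 2.

2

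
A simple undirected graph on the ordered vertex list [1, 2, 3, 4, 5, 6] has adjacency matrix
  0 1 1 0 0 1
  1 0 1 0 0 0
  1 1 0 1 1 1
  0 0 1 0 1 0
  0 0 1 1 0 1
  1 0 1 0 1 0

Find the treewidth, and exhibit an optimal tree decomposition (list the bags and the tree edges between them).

Each bag holds 3 vertices, so the decomposition has width 2, which upper-bounds the treewidth. Conversely, {1, 2, 3} is a clique of size 3, and the vertices of any clique must share a bag in every tree decomposition; so some bag has ≥ 3 vertices and tw(G) ≥ 2. Combining the bounds, tw(G) = 2.

Treewidth 2.
One optimal decomposition is:
Bags: B1 = {3, 5, 6}  B2 = {3, 4, 5}  B3 = {1, 3, 6}  B4 = {1, 2, 3}
Tree: B1–B2, B1–B3, B3–B4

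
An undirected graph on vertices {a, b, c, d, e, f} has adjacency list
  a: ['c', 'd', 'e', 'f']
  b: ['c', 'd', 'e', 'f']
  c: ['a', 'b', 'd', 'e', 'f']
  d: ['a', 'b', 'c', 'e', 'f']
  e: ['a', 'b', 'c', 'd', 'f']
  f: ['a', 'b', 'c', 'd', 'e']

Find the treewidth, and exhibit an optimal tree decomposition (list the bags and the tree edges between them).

Each bag holds 5 vertices, so the decomposition has width 4, which upper-bounds the treewidth. Conversely, {a, c, d, e, f} is a clique of size 5, and the vertices of any clique must share a bag in every tree decomposition; so some bag has ≥ 5 vertices and tw(G) ≥ 4. The upper and lower bounds meet at 4, so that is the treewidth.

Treewidth 4.
One such decomposition:
Bags: B1 = {b, c, d, e, f}  B2 = {a, c, d, e, f}
Tree: B1–B2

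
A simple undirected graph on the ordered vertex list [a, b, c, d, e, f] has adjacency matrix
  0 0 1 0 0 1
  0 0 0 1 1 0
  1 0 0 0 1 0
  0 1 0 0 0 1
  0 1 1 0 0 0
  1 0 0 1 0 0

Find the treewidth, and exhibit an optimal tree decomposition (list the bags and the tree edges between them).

Every bag has size at most 3, so the width is 3 − 1 = 2 and tw(G) ≤ 2. The edges b–e–c–a–f–d–b form a cycle, so G is not a tree and its treewidth is at least 2. Hence tw(G) = 2 exactly.

Treewidth 2.
Bags: B1 = {b, c, e}  B2 = {a, b, c}  B3 = {a, b, f}  B4 = {b, d, f}
Tree: B1–B2, B2–B3, B3–B4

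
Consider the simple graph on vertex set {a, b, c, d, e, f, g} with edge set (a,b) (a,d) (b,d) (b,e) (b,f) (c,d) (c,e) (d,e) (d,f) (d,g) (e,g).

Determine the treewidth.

2

A width-2 tree decomposition is:
Bags: B1 = {b, d, f}  B2 = {b, d, e}  B3 = {d, e, g}  B4 = {c, d, e}  B5 = {a, b, d}
Tree: B1–B2, B2–B3, B3–B4, B2–B5
The largest bag has 3 vertices, giving width 2; this decomposition certifies tw(G) ≤ 2. Conversely, {d, e, g} is a clique of size 3, and the vertices of any clique must share a bag in every tree decomposition; so some bag has ≥ 3 vertices and tw(G) ≥ 2. Hence tw(G) = 2 exactly.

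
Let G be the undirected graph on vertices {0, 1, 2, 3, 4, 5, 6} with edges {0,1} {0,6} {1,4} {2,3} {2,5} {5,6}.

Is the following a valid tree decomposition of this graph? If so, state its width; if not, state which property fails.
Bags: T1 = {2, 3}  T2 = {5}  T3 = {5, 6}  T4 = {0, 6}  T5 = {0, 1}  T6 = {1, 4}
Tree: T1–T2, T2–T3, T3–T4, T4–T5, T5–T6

A tree decomposition must satisfy three properties: every vertex lies in some bag; for every edge, both endpoints lie together in some bag; and for every vertex, the bags containing it form a connected subtree. Here edge (2,5) lies in no bag, so the decomposition is invalid.

No — edge (2,5) lies in no bag.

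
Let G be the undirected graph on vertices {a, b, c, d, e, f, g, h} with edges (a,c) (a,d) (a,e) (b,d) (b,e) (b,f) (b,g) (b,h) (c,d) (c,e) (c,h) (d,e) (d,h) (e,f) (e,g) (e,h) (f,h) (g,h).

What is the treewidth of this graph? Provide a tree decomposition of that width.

Treewidth 3.
One such decomposition:
Bags: B1 = {c, d, e, h}  B2 = {a, c, d, e}  B3 = {b, d, e, h}  B4 = {b, e, g, h}  B5 = {b, e, f, h}
Tree: B1–B2, B1–B3, B3–B4, B3–B5

Every bag has size at most 4, so the width is 4 − 1 = 3 and tw(G) ≤ 3. For the lower bound, the 4 vertices {c, d, e, h} are pairwise adjacent, and any tree decomposition puts a clique entirely inside one bag — forcing width ≥ 3. The upper and lower bounds meet at 3, so that is the treewidth.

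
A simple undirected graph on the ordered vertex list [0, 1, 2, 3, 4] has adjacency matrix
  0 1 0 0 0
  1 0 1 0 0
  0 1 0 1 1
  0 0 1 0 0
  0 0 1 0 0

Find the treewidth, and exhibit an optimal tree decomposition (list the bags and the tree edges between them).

Every bag has size at most 2, so the width is 2 − 1 = 1 and tw(G) ≤ 1. Since G has at least one edge (e.g. 1–2), it is not an edgeless graph, so tw(G) ≥ 1. The upper and lower bounds meet at 1, so that is the treewidth.

Treewidth 1.
One optimal decomposition is:
Bags: B1 = {1, 2}  B2 = {0, 1}  B3 = {2, 4}  B4 = {2, 3}
Tree: B1–B2, B1–B3, B3–B4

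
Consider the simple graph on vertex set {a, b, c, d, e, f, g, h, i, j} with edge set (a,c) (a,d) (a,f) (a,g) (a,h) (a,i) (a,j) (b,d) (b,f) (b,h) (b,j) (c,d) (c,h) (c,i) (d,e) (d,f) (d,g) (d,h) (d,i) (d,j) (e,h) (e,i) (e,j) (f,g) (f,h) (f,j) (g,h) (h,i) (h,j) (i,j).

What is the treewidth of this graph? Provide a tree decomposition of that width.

Each bag holds 5 vertices, so the decomposition has width 4, which upper-bounds the treewidth. On the other hand G contains the 5-clique {d, e, h, i, j}. A clique must lie in a single bag of any decomposition, so no decomposition can have width below 4. The upper and lower bounds meet at 4, so that is the treewidth.

Treewidth 4.
One optimal decomposition is:
Bags: B1 = {a, d, h, i, j}  B2 = {a, d, f, h, j}  B3 = {d, e, h, i, j}  B4 = {b, d, f, h, j}  B5 = {a, d, f, g, h}  B6 = {a, c, d, h, i}
Tree: B1–B2, B1–B3, B2–B4, B2–B5, B1–B6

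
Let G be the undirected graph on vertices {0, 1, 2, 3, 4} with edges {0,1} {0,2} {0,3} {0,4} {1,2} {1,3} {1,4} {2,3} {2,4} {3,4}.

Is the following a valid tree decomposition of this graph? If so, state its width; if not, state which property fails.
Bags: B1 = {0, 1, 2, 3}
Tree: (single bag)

A tree decomposition must satisfy three properties: every vertex lies in some bag; for every edge, both endpoints lie together in some bag; and for every vertex, the bags containing it form a connected subtree. Here vertex 4 appears in no bag, so the decomposition is invalid.

No — vertex 4 appears in no bag.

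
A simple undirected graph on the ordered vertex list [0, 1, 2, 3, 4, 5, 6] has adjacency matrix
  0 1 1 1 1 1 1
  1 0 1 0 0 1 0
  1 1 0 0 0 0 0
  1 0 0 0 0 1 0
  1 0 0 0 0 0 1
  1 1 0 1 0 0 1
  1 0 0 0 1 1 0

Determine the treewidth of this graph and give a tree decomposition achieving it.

The largest bag has 3 vertices, giving width 2; this decomposition certifies tw(G) ≤ 2. Conversely, {0, 1, 2} is a clique of size 3, and the vertices of any clique must share a bag in every tree decomposition; so some bag has ≥ 3 vertices and tw(G) ≥ 2. Therefore the treewidth is 2.

Treewidth 2.
One such decomposition:
Bags: B1 = {0, 1, 5}  B2 = {0, 1, 2}  B3 = {0, 5, 6}  B4 = {0, 3, 5}  B5 = {0, 4, 6}
Tree: B1–B2, B1–B3, B3–B4, B3–B5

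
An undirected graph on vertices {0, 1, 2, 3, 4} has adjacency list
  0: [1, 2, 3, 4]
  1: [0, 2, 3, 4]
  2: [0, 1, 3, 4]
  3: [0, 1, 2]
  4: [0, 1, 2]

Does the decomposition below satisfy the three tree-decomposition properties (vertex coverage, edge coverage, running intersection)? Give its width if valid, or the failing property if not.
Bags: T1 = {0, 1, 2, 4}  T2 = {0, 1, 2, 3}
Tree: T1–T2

Yes; width 3.

Vertex coverage: the bags together contain {0, 1, 2, 3, 4}, the full vertex set. Edge coverage: each edge of G has both endpoints in at least one bag. Running intersection: for every vertex, the bags containing it form a connected subtree. All three properties hold, so this is a valid tree decomposition of width max|bag| − 1 = 3, and hence tw(G) ≤ 3.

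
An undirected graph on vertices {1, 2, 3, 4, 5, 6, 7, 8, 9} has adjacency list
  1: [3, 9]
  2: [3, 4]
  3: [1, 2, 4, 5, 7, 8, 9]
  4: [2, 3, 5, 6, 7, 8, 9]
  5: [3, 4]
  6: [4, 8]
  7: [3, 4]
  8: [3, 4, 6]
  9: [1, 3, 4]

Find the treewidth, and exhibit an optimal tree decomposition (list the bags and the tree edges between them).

Treewidth 2.
Bags: B1 = {3, 4, 9}  B2 = {3, 4, 5}  B3 = {3, 4, 8}  B4 = {1, 3, 9}  B5 = {3, 4, 7}  B6 = {4, 6, 8}  B7 = {2, 3, 4}
Tree: B1–B2, B1–B3, B1–B4, B2–B5, B3–B6, B3–B7

The largest bag has 3 vertices, giving width 2; this decomposition certifies tw(G) ≤ 2. On the other hand G contains the 3-clique {1, 3, 9}. A clique must lie in a single bag of any decomposition, so no decomposition can have width below 2. Combining the bounds, tw(G) = 2.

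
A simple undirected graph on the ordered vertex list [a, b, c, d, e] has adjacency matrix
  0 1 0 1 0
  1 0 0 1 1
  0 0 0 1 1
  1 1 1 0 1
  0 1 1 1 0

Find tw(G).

A width-2 tree decomposition is:
Bags: B1 = {a, b, d}  B2 = {b, d, e}  B3 = {c, d, e}
Tree: B1–B2, B2–B3
The largest bag has 3 vertices, giving width 2; this decomposition certifies tw(G) ≤ 2. On the other hand G contains the 3-clique {c, d, e}. A clique must lie in a single bag of any decomposition, so no decomposition can have width below 2. Therefore the treewidth is 2.

2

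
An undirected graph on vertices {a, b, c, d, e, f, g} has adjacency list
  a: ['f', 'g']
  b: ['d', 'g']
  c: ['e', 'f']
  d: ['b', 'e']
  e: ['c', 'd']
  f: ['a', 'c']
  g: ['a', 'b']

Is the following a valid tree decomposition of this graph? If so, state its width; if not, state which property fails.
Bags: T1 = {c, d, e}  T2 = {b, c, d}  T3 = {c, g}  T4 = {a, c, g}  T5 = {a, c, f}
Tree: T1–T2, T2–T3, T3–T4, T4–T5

No — edge (b,g) lies in no bag.

A tree decomposition must satisfy three properties: every vertex lies in some bag; for every edge, both endpoints lie together in some bag; and for every vertex, the bags containing it form a connected subtree. Here edge (b,g) lies in no bag, so the decomposition is invalid.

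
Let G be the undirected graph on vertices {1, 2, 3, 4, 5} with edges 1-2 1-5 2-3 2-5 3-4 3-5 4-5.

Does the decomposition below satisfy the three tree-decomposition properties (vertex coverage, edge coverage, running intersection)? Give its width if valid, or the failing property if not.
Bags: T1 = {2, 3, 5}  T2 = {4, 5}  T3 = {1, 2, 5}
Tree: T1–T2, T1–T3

A tree decomposition must satisfy three properties: every vertex lies in some bag; for every edge, both endpoints lie together in some bag; and for every vertex, the bags containing it form a connected subtree. Here edge (3,4) lies in no bag, so the decomposition is invalid.

No — edge (3,4) lies in no bag.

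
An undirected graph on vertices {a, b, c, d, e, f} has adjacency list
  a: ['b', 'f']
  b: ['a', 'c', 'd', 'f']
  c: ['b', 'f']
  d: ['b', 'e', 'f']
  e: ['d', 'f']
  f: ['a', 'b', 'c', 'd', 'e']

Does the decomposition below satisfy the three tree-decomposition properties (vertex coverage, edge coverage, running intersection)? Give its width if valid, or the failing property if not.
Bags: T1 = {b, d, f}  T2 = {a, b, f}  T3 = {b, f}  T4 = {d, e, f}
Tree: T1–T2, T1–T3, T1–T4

No — vertex c appears in no bag.

A tree decomposition must satisfy three properties: every vertex lies in some bag; for every edge, both endpoints lie together in some bag; and for every vertex, the bags containing it form a connected subtree. Here vertex c appears in no bag, so the decomposition is invalid.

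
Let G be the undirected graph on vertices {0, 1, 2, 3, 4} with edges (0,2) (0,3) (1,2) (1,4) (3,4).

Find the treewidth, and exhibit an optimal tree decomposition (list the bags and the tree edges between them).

Every bag has size at most 3, so the width is 3 − 1 = 2 and tw(G) ≤ 2. Since 0–3–4–1–2–0 is a cycle in G, G is not acyclic. Forests are exactly the graphs of treewidth ≤ 1, so tw(G) ≥ 2. Therefore the treewidth is 2.

Treewidth 2.
One such decomposition:
Bags: B1 = {0, 3, 4}  B2 = {0, 1, 4}  B3 = {0, 1, 2}
Tree: B1–B2, B2–B3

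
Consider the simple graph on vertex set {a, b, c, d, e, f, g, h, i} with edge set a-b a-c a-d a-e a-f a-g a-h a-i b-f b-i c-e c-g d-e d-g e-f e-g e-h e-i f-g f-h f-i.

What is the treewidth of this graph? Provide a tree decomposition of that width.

Each bag holds 4 vertices, so the decomposition has width 3, which upper-bounds the treewidth. On the other hand G contains the 4-clique {a, d, e, g}. A clique must lie in a single bag of any decomposition, so no decomposition can have width below 3. The upper and lower bounds meet at 3, so that is the treewidth.

Treewidth 3.
One optimal decomposition is:
Bags: B1 = {a, e, f, i}  B2 = {a, e, f, g}  B3 = {a, b, f, i}  B4 = {a, e, f, h}  B5 = {a, d, e, g}  B6 = {a, c, e, g}
Tree: B1–B2, B1–B3, B1–B4, B2–B5, B5–B6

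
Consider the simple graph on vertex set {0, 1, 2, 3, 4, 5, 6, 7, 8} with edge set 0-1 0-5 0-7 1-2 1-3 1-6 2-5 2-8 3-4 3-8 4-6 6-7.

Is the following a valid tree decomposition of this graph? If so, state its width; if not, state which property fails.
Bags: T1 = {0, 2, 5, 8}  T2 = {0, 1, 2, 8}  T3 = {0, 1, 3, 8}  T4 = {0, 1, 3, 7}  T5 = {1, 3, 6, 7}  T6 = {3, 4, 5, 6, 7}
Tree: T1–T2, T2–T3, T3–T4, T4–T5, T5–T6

A tree decomposition must satisfy three properties: every vertex lies in some bag; for every edge, both endpoints lie together in some bag; and for every vertex, the bags containing it form a connected subtree. Here bags containing vertex 5 are not connected in the tree, so the decomposition is invalid.

No — bags containing vertex 5 are not connected in the tree.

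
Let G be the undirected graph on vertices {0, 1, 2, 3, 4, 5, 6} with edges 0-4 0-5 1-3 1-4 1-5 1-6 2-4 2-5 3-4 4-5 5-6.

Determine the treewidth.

2

A width-2 tree decomposition is:
Bags: B1 = {1, 3, 4}  B2 = {1, 4, 5}  B3 = {0, 4, 5}  B4 = {1, 5, 6}  B5 = {2, 4, 5}
Tree: B1–B2, B2–B3, B2–B4, B2–B5
Every bag has size at most 3, so the width is 3 − 1 = 2 and tw(G) ≤ 2. Conversely, {1, 3, 4} is a clique of size 3, and the vertices of any clique must share a bag in every tree decomposition; so some bag has ≥ 3 vertices and tw(G) ≥ 2. Therefore the treewidth is 2.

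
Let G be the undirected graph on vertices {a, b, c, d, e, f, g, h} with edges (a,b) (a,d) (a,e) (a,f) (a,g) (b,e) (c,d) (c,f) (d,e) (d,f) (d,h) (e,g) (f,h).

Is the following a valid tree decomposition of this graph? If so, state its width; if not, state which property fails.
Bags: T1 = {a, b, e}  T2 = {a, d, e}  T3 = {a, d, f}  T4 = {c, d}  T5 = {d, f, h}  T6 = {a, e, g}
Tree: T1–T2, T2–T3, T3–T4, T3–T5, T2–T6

A tree decomposition must satisfy three properties: every vertex lies in some bag; for every edge, both endpoints lie together in some bag; and for every vertex, the bags containing it form a connected subtree. Here edge (f,c) lies in no bag, so the decomposition is invalid.

No — edge (f,c) lies in no bag.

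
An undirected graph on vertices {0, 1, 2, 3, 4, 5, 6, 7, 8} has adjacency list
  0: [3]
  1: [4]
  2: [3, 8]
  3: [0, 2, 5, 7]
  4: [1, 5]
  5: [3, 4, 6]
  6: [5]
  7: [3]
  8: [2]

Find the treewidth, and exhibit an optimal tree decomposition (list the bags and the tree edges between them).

Treewidth 1.
Bags: B1 = {3, 5}  B2 = {5, 6}  B3 = {2, 3}  B4 = {4, 5}  B5 = {0, 3}  B6 = {3, 7}  B7 = {1, 4}  B8 = {2, 8}
Tree: B1–B2, B1–B3, B2–B4, B3–B5, B5–B6, B4–B7, B3–B8

Each bag holds 2 vertices, so the decomposition has width 1, which upper-bounds the treewidth. G has an edge, so its treewidth is at least 1. The upper and lower bounds meet at 1, so that is the treewidth.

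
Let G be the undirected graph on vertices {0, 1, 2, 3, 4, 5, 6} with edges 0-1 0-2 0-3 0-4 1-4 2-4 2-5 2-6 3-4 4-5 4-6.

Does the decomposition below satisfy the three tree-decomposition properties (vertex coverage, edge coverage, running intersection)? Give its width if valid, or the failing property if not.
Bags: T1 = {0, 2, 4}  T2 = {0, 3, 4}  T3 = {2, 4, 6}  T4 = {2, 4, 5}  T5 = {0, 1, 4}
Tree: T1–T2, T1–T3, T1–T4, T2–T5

Yes; width 2.

Every vertex of G appears in some bag (union = {0, 1, 2, 3, 4, 5, 6}); every edge is covered by a bag; and for each vertex v the set of bags containing v is connected in the bag tree. The decomposition is therefore valid. The largest bag has 3 vertices, so the width is 2.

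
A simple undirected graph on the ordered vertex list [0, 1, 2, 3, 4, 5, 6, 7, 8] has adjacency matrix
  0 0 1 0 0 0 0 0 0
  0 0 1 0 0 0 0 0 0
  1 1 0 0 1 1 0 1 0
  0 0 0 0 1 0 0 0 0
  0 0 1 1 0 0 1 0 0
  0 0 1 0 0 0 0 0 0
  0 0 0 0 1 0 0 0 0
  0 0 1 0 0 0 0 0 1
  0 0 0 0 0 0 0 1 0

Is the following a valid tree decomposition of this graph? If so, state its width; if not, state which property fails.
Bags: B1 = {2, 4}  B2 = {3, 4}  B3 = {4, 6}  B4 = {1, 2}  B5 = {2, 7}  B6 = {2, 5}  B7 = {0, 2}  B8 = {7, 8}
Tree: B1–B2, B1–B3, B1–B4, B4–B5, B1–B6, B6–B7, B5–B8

Yes; width 1.

Checking the three conditions: (i) the bags cover all of {0, 1, 2, 3, 4, 5, 6, 7, 8}; (ii) for each edge, some bag contains both endpoints; (iii) the bags containing any fixed vertex form a subtree. All hold, so the decomposition is valid with width 2 − 1 = 1.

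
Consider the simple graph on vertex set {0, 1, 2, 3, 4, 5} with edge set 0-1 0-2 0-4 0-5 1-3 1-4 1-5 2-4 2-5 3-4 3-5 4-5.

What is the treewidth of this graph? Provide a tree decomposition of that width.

Treewidth 3.
One such decomposition:
Bags: B1 = {0, 1, 4, 5}  B2 = {0, 2, 4, 5}  B3 = {1, 3, 4, 5}
Tree: B1–B2, B1–B3

Each bag holds 4 vertices, so the decomposition has width 3, which upper-bounds the treewidth. For the lower bound, the 4 vertices {0, 1, 4, 5} are pairwise adjacent, and any tree decomposition puts a clique entirely inside one bag — forcing width ≥ 3. Hence tw(G) = 3 exactly.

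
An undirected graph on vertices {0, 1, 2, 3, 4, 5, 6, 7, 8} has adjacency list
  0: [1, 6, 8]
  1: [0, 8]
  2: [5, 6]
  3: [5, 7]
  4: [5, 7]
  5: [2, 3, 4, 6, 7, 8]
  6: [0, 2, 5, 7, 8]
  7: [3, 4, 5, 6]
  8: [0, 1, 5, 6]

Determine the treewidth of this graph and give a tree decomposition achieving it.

Each bag holds 3 vertices, so the decomposition has width 2, which upper-bounds the treewidth. For the lower bound, the 3 vertices {0, 1, 8} are pairwise adjacent, and any tree decomposition puts a clique entirely inside one bag — forcing width ≥ 2. The upper and lower bounds meet at 2, so that is the treewidth.

Treewidth 2.
Bags: B1 = {5, 6, 8}  B2 = {5, 6, 7}  B3 = {0, 6, 8}  B4 = {0, 1, 8}  B5 = {2, 5, 6}  B6 = {4, 5, 7}  B7 = {3, 5, 7}
Tree: B1–B2, B1–B3, B3–B4, B2–B5, B2–B6, B2–B7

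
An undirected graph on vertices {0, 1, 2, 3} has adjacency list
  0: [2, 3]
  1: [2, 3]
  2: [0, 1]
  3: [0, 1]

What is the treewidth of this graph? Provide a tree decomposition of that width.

Treewidth 2.
One optimal decomposition is:
Bags: B1 = {0, 2, 3}  B2 = {1, 2, 3}
Tree: B1–B2

The largest bag has 3 vertices, giving width 2; this decomposition certifies tw(G) ≤ 2. Since 2–0–3–1–2 is a cycle in G, G is not acyclic. Forests are exactly the graphs of treewidth ≤ 1, so tw(G) ≥ 2. Therefore the treewidth is 2.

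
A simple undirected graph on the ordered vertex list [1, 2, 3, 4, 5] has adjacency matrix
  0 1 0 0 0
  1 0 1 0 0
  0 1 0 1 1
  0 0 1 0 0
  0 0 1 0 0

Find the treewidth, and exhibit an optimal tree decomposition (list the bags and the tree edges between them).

Each bag holds 2 vertices, so the decomposition has width 1, which upper-bounds the treewidth. Since G has at least one edge (e.g. 3–2), it is not an edgeless graph, so tw(G) ≥ 1. Hence tw(G) = 1 exactly.

Treewidth 1.
One optimal decomposition is:
Bags: B1 = {2, 3}  B2 = {3, 4}  B3 = {1, 2}  B4 = {3, 5}
Tree: B1–B2, B1–B3, B2–B4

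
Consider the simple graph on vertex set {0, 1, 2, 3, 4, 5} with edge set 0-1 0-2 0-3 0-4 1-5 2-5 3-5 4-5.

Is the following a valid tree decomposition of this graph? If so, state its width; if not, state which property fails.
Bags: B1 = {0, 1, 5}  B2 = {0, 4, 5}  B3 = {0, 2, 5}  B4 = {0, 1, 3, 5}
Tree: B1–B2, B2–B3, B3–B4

No — bags containing vertex 1 are not connected in the tree.

A tree decomposition must satisfy three properties: every vertex lies in some bag; for every edge, both endpoints lie together in some bag; and for every vertex, the bags containing it form a connected subtree. Here bags containing vertex 1 are not connected in the tree, so the decomposition is invalid.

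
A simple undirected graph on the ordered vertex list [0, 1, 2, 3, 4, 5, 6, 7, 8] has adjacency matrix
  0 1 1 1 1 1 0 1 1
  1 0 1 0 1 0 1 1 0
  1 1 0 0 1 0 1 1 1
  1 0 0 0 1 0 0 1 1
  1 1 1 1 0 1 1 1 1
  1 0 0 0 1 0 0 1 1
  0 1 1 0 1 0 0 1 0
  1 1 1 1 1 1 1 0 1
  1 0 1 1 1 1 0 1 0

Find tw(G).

A width-4 tree decomposition is:
Bags: B1 = {0, 2, 4, 7, 8}  B2 = {0, 4, 5, 7, 8}  B3 = {0, 1, 2, 4, 7}  B4 = {1, 2, 4, 6, 7}  B5 = {0, 3, 4, 7, 8}
Tree: B1–B2, B1–B3, B3–B4, B2–B5
Every bag has size at most 5, so the width is 5 − 1 = 4 and tw(G) ≤ 4. Conversely, {0, 2, 4, 7, 8} is a clique of size 5, and the vertices of any clique must share a bag in every tree decomposition; so some bag has ≥ 5 vertices and tw(G) ≥ 4. Combining the bounds, tw(G) = 4.

4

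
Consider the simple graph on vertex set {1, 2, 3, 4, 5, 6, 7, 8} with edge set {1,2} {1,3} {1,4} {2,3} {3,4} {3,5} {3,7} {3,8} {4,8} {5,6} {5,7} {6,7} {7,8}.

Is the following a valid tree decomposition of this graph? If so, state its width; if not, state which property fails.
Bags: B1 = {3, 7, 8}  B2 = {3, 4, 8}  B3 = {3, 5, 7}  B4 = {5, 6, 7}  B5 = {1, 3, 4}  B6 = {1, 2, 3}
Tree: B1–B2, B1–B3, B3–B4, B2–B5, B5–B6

Every vertex of G appears in some bag (union = {1, 2, 3, 4, 5, 6, 7, 8}); every edge is covered by a bag; and for each vertex v the set of bags containing v is connected in the bag tree. The decomposition is therefore valid. The largest bag has 3 vertices, so the width is 2.

Yes; width 2.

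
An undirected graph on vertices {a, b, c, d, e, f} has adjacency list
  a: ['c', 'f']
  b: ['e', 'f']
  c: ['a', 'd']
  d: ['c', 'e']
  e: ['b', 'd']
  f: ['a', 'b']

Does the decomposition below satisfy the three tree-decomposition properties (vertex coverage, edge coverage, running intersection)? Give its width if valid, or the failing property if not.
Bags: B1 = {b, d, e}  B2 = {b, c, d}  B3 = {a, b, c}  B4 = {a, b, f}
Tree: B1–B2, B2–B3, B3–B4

Yes; width 2.

Checking the three conditions: (i) the bags cover all of {a, b, c, d, e, f}; (ii) for each edge, some bag contains both endpoints; (iii) the bags containing any fixed vertex form a subtree. All hold, so the decomposition is valid with width 3 − 1 = 2.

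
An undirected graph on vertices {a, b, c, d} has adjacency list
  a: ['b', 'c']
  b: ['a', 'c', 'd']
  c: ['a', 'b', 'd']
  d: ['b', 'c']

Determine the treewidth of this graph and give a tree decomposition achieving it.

The largest bag has 3 vertices, giving width 2; this decomposition certifies tw(G) ≤ 2. For the lower bound, the 3 vertices {b, c, d} are pairwise adjacent, and any tree decomposition puts a clique entirely inside one bag — forcing width ≥ 2. The upper and lower bounds meet at 2, so that is the treewidth.

Treewidth 2.
One such decomposition:
Bags: B1 = {b, c, d}  B2 = {a, b, c}
Tree: B1–B2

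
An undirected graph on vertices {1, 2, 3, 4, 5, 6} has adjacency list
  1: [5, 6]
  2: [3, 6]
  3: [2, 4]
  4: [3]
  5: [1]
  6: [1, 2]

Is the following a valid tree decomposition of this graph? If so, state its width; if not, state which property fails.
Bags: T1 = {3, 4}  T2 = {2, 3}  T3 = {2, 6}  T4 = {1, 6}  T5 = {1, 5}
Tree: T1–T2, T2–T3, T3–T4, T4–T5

Yes; width 1.

Every vertex of G appears in some bag (union = {1, 2, 3, 4, 5, 6}); every edge is covered by a bag; and for each vertex v the set of bags containing v is connected in the bag tree. The decomposition is therefore valid. The largest bag has 2 vertices, so the width is 1.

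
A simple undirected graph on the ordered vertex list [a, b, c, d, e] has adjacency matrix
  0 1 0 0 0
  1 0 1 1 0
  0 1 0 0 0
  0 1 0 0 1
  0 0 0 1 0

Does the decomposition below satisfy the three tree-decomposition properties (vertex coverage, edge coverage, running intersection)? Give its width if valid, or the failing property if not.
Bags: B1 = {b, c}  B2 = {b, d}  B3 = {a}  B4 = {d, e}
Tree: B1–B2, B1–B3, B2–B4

No — edge (b,a) lies in no bag.

A tree decomposition must satisfy three properties: every vertex lies in some bag; for every edge, both endpoints lie together in some bag; and for every vertex, the bags containing it form a connected subtree. Here edge (b,a) lies in no bag, so the decomposition is invalid.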